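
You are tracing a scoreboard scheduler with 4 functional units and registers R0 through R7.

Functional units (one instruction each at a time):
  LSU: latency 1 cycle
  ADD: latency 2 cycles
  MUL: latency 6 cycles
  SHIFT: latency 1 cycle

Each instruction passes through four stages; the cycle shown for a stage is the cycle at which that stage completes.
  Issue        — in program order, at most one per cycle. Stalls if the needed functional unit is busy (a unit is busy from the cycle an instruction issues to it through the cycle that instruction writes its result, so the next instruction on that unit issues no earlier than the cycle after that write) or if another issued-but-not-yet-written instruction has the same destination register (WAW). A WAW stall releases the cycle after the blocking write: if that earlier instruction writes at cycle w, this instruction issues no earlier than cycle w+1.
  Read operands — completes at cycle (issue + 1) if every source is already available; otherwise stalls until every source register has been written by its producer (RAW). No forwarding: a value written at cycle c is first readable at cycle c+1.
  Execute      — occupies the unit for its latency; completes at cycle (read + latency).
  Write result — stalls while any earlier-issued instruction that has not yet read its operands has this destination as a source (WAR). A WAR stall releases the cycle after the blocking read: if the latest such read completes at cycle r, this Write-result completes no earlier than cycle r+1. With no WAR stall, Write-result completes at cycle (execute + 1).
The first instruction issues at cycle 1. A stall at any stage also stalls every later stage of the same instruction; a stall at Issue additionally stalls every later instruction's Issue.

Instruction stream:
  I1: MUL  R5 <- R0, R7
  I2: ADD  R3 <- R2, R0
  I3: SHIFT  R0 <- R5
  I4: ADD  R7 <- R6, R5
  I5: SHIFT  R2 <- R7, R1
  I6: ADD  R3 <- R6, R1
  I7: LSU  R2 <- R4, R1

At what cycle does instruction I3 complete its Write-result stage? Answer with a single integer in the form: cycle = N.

I1  is:1  ro:2  ex:8  wr:9
I2  is:2  ro:3  ex:5  wr:6
I3  is:3  ro:10  ex:11  wr:12  — RAW R5: wait I1 write@9
I4  is:7  ro:10  ex:12  wr:13  — struct: ADD busy until I2 writes@6, RAW R5: wait I1 write@9
I5  is:13  ro:14  ex:15  wr:16  — struct: SHIFT busy until I3 writes@12
I6  is:14  ro:15  ex:17  wr:18
I7  is:17  ro:18  ex:19  wr:20  — WAW R2: wait I5 write@16

cycle = 12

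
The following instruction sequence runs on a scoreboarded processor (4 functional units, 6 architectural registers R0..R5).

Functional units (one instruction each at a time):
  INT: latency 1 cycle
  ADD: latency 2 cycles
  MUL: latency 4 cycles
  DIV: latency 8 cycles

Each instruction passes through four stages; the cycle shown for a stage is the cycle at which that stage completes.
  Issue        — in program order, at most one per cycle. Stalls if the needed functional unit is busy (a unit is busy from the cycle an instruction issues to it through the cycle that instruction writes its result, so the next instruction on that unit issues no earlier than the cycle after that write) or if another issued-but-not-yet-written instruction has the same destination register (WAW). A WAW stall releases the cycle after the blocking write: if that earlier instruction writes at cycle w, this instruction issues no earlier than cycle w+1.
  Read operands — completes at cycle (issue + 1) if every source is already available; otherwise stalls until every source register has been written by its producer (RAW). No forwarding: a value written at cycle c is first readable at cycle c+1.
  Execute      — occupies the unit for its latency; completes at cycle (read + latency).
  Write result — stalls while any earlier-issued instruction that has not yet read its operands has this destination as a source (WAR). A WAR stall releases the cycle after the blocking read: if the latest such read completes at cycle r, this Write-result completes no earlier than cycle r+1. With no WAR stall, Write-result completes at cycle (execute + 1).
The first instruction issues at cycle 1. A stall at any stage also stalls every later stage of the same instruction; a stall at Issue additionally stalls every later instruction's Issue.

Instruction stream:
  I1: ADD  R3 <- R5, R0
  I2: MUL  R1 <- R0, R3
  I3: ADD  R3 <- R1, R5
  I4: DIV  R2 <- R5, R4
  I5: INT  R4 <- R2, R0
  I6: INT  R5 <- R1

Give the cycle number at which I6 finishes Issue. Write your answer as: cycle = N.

cycle = 21

I1  is:1  ro:2  ex:4  wr:5
I2  is:2  ro:6  ex:10  wr:11  — RAW R3: wait I1 write@5
I3  is:6  ro:12  ex:14  wr:15  — struct: ADD busy until I1 writes@5, RAW R1: wait I2 write@11
I4  is:7  ro:8  ex:16  wr:17
I5  is:8  ro:18  ex:19  wr:20  — RAW R2: wait I4 write@17
I6  is:21  ro:22  ex:23  wr:24  — struct: INT busy until I5 writes@20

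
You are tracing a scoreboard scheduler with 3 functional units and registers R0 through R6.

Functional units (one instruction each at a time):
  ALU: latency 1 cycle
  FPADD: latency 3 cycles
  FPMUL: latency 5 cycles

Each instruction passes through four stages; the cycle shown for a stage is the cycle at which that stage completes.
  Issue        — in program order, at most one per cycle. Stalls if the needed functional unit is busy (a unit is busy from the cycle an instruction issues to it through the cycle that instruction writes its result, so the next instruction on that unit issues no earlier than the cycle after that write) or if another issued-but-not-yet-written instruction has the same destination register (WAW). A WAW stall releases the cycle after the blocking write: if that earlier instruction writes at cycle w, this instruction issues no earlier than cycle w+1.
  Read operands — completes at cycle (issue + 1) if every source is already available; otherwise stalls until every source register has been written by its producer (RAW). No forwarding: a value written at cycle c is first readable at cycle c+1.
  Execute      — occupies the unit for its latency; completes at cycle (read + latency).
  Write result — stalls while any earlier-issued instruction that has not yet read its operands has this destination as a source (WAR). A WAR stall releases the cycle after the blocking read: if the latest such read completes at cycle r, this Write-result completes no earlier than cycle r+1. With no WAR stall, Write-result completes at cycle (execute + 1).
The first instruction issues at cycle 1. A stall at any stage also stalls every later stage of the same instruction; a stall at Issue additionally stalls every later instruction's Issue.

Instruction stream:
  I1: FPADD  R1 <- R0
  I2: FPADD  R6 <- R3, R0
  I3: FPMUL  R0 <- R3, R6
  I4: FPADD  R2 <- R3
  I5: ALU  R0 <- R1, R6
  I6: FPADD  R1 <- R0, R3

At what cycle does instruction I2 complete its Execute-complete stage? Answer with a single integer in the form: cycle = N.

cycle = 11

  I1 | 1 | 2 | 5 | 6
  I2 | 7 | 8 | 11 | 12   struct: FPADD busy until I1 writes@6
  I3 | 8 | 13 | 18 | 19   RAW R6: wait I2 write@12
  I4 | 13 | 14 | 17 | 18   struct: FPADD busy until I2 writes@12
  I5 | 20 | 21 | 22 | 23   WAW R0: wait I3 write@19
  I6 | 21 | 24 | 27 | 28   RAW R0: wait I5 write@23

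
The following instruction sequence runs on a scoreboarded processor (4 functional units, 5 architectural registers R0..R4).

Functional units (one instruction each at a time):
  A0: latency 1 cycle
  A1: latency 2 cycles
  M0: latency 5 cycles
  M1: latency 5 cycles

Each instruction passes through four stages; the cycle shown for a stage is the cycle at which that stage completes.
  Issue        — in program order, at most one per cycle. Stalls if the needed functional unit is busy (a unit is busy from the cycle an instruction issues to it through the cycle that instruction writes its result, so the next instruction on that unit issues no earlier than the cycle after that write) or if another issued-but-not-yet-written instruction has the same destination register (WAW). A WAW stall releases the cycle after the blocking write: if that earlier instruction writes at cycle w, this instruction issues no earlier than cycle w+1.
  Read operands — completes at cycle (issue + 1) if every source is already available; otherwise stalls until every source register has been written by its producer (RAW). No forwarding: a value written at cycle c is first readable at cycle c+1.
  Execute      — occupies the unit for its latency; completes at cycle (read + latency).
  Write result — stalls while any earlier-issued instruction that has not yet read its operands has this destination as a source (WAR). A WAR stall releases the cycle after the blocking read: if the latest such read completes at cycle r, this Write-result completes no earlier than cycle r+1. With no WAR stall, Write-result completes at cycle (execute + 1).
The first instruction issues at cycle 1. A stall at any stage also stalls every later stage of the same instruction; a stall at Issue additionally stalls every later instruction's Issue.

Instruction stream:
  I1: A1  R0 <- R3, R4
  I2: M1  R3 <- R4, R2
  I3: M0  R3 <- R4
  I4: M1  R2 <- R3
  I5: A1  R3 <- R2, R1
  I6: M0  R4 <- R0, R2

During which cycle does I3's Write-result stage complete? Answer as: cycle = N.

I1 -> (1, 2, 4, 5)
I2 -> (2, 3, 8, 9)
I3 -> (10, 11, 16, 17)  // WAW R3: wait I2 write@9
I4 -> (11, 18, 23, 24)  // RAW R3: wait I3 write@17
I5 -> (18, 25, 27, 28)  // WAW R3: wait I3 write@17, RAW R2: wait I4 write@24
I6 -> (19, 25, 30, 31)  // RAW R2: wait I4 write@24

cycle = 17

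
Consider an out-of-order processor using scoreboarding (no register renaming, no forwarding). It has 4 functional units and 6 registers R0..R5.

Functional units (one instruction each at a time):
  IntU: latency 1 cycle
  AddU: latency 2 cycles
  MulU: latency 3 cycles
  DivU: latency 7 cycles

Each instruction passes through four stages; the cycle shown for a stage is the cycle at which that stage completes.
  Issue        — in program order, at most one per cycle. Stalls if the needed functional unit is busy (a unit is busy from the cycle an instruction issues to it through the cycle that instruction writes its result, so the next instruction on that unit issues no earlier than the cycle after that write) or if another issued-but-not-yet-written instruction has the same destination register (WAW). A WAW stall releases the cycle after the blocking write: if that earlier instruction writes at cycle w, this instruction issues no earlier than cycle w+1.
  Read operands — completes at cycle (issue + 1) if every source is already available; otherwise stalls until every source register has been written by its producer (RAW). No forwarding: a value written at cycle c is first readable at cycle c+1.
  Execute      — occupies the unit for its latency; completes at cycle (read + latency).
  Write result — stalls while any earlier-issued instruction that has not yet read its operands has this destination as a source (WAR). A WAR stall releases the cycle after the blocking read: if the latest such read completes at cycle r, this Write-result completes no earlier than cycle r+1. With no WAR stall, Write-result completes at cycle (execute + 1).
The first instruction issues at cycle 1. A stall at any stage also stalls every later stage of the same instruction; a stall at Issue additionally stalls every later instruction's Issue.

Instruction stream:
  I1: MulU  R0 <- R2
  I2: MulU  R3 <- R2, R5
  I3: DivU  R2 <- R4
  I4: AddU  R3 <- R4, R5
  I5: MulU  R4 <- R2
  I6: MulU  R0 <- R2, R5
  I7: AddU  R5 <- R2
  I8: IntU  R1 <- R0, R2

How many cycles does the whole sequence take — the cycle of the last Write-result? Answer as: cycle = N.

I1 -> (1, 2, 5, 6)
I2 -> (7, 8, 11, 12)  // struct: MulU busy until I1 writes@6
I3 -> (8, 9, 16, 17)
I4 -> (13, 14, 16, 17)  // WAW R3: wait I2 write@12
I5 -> (14, 18, 21, 22)  // RAW R2: wait I3 write@17
I6 -> (23, 24, 27, 28)  // struct: MulU busy until I5 writes@22
I7 -> (24, 25, 27, 28)
I8 -> (25, 29, 30, 31)  // RAW R0: wait I6 write@28

cycle = 31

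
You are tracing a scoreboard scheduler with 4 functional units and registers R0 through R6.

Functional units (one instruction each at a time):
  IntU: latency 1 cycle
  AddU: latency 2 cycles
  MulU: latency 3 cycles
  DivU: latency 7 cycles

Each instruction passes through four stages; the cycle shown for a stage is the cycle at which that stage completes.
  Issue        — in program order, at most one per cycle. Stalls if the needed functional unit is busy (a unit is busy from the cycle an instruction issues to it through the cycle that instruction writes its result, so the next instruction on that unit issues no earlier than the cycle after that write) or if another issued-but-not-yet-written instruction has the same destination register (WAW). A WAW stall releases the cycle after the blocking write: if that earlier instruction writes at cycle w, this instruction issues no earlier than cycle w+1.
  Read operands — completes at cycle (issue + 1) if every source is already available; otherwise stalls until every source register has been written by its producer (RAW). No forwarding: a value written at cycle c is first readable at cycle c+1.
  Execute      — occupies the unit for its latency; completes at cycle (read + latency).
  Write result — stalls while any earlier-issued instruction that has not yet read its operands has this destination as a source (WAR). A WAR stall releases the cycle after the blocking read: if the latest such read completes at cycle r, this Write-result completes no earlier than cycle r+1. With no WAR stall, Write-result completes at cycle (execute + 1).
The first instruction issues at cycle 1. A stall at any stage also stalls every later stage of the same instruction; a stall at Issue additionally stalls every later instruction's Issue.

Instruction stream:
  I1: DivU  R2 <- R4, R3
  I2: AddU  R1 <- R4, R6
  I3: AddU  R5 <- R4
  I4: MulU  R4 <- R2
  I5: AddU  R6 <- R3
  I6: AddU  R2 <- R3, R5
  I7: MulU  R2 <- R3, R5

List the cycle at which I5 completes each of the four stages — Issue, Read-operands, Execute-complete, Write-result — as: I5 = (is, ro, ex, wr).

I1 -> (1, 2, 9, 10)
I2 -> (2, 3, 5, 6)
I3 -> (7, 8, 10, 11)  // struct: AddU busy until I2 writes@6
I4 -> (8, 11, 14, 15)  // RAW R2: wait I1 write@10
I5 -> (12, 13, 15, 16)  // struct: AddU busy until I3 writes@11
I6 -> (17, 18, 20, 21)  // struct: AddU busy until I5 writes@16
I7 -> (22, 23, 26, 27)  // WAW R2: wait I6 write@21

I5 = (12, 13, 15, 16)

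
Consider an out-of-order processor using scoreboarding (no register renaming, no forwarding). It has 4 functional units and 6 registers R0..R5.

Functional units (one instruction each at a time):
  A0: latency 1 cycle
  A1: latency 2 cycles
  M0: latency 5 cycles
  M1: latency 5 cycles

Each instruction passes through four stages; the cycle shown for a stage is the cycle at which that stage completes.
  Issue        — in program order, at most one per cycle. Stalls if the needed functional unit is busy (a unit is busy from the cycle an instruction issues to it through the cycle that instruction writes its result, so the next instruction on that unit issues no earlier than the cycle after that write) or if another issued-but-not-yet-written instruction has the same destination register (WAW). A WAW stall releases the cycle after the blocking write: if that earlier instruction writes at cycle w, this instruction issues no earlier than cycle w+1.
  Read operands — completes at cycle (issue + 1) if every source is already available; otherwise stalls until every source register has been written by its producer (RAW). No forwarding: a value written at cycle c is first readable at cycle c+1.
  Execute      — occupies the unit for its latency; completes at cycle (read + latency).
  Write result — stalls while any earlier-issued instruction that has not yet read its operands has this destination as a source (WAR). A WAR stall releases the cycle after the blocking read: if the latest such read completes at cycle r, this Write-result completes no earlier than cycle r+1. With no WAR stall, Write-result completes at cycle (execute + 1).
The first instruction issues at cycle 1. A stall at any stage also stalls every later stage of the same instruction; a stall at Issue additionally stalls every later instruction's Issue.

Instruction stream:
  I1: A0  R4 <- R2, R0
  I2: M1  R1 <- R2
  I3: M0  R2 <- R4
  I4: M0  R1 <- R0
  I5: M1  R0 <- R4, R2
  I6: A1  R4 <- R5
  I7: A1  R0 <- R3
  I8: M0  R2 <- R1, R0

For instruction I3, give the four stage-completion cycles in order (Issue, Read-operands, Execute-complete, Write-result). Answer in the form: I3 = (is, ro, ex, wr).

[1] I1 dispatched to A0
[2] I1 operands ready; I2 dispatched to M1
[3] I1 complete; I2 operands ready; I3 dispatched to M0
[4] R4←I1
[5] I3 operands ready
[8] I2 complete
[9] R1←I2
[10] I3 complete
[11] R2←I3
[12] I4 dispatched to M0
[13] I4 operands ready; I5 dispatched to M1
[14] I5 operands ready; I6 dispatched to A1
[15] I6 operands ready
[17] I6 complete
[18] I4 complete; R4←I6
[19] R1←I4; I5 complete
[20] R0←I5
[21] I7 dispatched to A1
[22] I7 operands ready; I8 dispatched to M0
[24] I7 complete
[25] R0←I7
[26] I8 operands ready
[31] I8 complete
[32] R2←I8

I3 = (3, 5, 10, 11)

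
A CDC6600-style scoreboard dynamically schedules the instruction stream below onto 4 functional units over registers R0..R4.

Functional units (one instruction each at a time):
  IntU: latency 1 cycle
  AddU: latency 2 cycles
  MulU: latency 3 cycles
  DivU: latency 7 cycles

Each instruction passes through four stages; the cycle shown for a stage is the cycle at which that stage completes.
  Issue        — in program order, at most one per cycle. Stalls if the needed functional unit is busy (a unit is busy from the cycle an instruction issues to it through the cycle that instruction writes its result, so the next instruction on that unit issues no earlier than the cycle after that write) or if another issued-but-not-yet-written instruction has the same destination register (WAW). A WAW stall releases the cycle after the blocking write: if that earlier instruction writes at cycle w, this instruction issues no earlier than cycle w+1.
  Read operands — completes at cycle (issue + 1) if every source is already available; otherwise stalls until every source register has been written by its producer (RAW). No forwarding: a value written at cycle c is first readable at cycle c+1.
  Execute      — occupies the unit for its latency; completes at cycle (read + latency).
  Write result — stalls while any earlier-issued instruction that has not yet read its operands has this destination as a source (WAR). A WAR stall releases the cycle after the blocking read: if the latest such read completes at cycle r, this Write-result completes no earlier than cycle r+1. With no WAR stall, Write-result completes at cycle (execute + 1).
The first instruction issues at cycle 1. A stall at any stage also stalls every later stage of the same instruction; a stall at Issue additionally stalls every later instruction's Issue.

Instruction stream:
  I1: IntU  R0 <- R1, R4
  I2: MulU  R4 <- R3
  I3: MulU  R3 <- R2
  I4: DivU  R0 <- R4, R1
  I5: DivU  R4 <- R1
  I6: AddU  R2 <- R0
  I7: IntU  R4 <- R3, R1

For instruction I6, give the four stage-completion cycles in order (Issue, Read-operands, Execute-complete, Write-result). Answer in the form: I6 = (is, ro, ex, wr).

I6 = (20, 21, 23, 24)

I1 -> (1, 2, 3, 4)
I2 -> (2, 3, 6, 7)
I3 -> (8, 9, 12, 13)  // struct: MulU busy until I2 writes@7
I4 -> (9, 10, 17, 18)
I5 -> (19, 20, 27, 28)  // struct: DivU busy until I4 writes@18
I6 -> (20, 21, 23, 24)
I7 -> (29, 30, 31, 32)  // WAW R4: wait I5 write@28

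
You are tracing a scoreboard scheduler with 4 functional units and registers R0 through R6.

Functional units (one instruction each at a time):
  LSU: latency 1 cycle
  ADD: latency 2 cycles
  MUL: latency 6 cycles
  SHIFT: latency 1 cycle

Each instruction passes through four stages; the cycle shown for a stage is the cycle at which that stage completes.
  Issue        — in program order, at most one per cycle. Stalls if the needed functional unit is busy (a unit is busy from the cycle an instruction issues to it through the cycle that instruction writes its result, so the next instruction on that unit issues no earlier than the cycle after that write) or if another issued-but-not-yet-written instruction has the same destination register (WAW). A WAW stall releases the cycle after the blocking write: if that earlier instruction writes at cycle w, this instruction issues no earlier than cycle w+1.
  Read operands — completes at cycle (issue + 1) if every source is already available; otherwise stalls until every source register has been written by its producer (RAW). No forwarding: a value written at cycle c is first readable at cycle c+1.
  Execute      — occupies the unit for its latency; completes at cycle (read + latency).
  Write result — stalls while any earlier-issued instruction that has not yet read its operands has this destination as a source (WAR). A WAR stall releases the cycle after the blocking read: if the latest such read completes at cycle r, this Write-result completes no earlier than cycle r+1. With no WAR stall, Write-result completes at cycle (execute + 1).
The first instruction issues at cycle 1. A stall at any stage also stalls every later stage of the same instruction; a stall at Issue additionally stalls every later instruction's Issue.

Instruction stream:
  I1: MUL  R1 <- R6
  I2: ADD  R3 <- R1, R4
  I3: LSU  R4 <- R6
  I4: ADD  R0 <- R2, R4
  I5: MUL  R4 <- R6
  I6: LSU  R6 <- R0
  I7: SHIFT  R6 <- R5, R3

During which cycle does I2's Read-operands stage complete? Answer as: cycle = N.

I1 -> (1, 2, 8, 9)
I2 -> (2, 10, 12, 13)  // RAW R1: wait I1 write@9
I3 -> (3, 4, 5, 11)  // WAR R4: wait I2 read@10
I4 -> (14, 15, 17, 18)  // struct: ADD busy until I2 writes@13
I5 -> (15, 16, 22, 23)
I6 -> (16, 19, 20, 21)  // RAW R0: wait I4 write@18
I7 -> (22, 23, 24, 25)  // WAW R6: wait I6 write@21

cycle = 10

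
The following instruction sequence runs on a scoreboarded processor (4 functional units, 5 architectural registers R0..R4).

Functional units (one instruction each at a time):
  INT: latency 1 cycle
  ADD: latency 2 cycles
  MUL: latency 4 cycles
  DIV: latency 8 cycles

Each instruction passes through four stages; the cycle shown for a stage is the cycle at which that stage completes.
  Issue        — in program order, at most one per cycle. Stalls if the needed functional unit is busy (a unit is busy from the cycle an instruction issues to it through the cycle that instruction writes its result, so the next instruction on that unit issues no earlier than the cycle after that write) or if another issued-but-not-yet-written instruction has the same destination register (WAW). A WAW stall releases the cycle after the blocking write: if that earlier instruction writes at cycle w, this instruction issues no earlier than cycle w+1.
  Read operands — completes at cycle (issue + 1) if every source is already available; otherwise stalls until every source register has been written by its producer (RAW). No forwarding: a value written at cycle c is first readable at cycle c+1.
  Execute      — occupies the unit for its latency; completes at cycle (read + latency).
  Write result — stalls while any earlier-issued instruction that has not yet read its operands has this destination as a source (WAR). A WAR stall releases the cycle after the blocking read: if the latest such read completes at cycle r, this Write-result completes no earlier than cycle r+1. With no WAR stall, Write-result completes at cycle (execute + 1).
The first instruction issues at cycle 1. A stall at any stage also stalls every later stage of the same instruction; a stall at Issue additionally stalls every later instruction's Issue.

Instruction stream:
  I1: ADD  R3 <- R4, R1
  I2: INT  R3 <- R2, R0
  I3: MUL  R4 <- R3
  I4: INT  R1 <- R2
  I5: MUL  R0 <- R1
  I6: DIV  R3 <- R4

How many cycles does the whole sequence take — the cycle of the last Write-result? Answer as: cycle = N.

cycle = 27

I1  is:1  ro:2  ex:4  wr:5
I2  is:6  ro:7  ex:8  wr:9  — WAW R3: wait I1 write@5
I3  is:7  ro:10  ex:14  wr:15  — RAW R3: wait I2 write@9
I4  is:10  ro:11  ex:12  wr:13  — struct: INT busy until I2 writes@9
I5  is:16  ro:17  ex:21  wr:22  — struct: MUL busy until I3 writes@15
I6  is:17  ro:18  ex:26  wr:27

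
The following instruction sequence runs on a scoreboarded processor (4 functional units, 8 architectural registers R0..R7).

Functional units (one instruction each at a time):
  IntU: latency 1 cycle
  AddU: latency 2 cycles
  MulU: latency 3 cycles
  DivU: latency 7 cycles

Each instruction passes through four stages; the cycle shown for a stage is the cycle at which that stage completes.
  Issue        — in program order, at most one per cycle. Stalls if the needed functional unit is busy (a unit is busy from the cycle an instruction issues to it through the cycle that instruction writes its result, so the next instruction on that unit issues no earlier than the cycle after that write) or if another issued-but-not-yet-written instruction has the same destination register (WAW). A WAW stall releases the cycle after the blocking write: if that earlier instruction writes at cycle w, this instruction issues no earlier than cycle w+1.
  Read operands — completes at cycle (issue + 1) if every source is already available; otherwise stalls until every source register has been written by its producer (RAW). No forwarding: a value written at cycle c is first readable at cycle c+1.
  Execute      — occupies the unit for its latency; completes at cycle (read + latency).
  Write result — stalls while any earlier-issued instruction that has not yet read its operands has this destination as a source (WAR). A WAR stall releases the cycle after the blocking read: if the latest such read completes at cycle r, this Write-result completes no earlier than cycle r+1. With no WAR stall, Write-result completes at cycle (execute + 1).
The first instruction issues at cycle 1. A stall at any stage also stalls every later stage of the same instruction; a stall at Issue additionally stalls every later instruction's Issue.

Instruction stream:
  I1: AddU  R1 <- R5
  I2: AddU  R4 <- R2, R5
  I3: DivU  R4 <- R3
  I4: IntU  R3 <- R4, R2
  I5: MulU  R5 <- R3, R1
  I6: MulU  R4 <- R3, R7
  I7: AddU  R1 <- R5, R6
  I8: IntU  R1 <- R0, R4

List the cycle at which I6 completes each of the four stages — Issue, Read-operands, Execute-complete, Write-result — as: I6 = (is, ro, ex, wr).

cycle 1: I1 dispatched to AddU
cycle 2: I1 operands ready
cycle 4: I1 complete
cycle 5: R1←I1
cycle 6: I2 dispatched to AddU
cycle 7: I2 operands ready
cycle 9: I2 complete
cycle 10: R4←I2
cycle 11: I3 dispatched to DivU
cycle 12: I3 operands ready | I4 dispatched to IntU
cycle 13: I5 dispatched to MulU
cycle 19: I3 complete
cycle 20: R4←I3
cycle 21: I4 operands ready
cycle 22: I4 complete
cycle 23: R3←I4
cycle 24: I5 operands ready
cycle 27: I5 complete
cycle 28: R5←I5
cycle 29: I6 dispatched to MulU
cycle 30: I6 operands ready | I7 dispatched to AddU
cycle 31: I7 operands ready
cycle 33: I6 complete | I7 complete
cycle 34: R4←I6 | R1←I7
cycle 35: I8 dispatched to IntU
cycle 36: I8 operands ready
cycle 37: I8 complete
cycle 38: R1←I8

I6 = (29, 30, 33, 34)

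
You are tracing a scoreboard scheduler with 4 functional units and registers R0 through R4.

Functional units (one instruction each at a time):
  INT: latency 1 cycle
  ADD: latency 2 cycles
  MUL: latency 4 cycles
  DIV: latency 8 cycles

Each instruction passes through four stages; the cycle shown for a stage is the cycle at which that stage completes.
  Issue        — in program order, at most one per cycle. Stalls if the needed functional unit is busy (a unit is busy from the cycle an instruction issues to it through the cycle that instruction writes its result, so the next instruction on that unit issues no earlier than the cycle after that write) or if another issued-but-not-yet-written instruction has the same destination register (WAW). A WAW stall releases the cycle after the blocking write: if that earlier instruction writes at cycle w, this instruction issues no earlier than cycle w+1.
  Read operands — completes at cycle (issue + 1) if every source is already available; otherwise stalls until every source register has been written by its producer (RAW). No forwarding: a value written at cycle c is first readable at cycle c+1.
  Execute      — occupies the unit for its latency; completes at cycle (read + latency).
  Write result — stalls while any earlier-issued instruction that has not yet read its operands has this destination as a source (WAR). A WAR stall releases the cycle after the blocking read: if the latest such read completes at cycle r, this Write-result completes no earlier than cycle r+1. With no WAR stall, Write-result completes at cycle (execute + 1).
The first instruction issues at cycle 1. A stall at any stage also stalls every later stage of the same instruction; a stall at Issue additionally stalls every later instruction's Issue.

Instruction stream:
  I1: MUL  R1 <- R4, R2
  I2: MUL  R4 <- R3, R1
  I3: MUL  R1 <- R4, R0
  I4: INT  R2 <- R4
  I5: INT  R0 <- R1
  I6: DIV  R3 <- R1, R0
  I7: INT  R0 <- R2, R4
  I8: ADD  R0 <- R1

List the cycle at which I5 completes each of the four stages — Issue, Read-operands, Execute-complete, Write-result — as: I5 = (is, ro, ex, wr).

  I1 | 1 | 2 | 6 | 7
  I2 | 8 | 9 | 13 | 14   struct: MUL busy until I1 writes@7
  I3 | 15 | 16 | 20 | 21   struct: MUL busy until I2 writes@14
  I4 | 16 | 17 | 18 | 19
  I5 | 20 | 22 | 23 | 24   struct: INT busy until I4 writes@19 · RAW R1: wait I3 write@21
  I6 | 21 | 25 | 33 | 34   RAW R0: wait I5 write@24
  I7 | 25 | 26 | 27 | 28   struct: INT busy until I5 writes@24
  I8 | 29 | 30 | 32 | 33   WAW R0: wait I7 write@28

I5 = (20, 22, 23, 24)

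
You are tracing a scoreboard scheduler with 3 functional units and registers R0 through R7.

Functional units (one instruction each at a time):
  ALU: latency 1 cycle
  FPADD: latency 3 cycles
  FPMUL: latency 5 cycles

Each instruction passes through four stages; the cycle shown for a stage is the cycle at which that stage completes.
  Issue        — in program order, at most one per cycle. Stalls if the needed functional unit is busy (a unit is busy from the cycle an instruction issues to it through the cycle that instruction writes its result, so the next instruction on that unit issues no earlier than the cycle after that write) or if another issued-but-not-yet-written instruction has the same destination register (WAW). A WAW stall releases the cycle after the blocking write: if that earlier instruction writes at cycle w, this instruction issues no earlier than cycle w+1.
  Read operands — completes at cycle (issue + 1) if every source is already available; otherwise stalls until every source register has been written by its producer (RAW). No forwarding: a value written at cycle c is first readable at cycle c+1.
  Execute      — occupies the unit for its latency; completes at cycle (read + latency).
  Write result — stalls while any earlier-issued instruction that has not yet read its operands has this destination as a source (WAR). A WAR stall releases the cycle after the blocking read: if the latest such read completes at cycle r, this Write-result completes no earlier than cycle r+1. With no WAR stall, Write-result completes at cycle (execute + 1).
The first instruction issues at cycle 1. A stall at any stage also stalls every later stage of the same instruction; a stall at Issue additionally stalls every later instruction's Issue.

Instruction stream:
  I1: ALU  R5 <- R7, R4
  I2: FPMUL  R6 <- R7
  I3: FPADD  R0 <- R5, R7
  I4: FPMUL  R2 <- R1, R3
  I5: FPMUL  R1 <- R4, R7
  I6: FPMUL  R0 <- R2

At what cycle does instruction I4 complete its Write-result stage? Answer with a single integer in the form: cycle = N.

cycle = 17

I1: IS=1 RO=2 EX=3 WR=4
I2: IS=2 RO=3 EX=8 WR=9
I3: IS=3 RO=5 EX=8 WR=9  [RAW R5: wait I1 write@4]
I4: IS=10 RO=11 EX=16 WR=17  [struct: FPMUL busy until I2 writes@9]
I5: IS=18 RO=19 EX=24 WR=25  [struct: FPMUL busy until I4 writes@17]
I6: IS=26 RO=27 EX=32 WR=33  [struct: FPMUL busy until I5 writes@25]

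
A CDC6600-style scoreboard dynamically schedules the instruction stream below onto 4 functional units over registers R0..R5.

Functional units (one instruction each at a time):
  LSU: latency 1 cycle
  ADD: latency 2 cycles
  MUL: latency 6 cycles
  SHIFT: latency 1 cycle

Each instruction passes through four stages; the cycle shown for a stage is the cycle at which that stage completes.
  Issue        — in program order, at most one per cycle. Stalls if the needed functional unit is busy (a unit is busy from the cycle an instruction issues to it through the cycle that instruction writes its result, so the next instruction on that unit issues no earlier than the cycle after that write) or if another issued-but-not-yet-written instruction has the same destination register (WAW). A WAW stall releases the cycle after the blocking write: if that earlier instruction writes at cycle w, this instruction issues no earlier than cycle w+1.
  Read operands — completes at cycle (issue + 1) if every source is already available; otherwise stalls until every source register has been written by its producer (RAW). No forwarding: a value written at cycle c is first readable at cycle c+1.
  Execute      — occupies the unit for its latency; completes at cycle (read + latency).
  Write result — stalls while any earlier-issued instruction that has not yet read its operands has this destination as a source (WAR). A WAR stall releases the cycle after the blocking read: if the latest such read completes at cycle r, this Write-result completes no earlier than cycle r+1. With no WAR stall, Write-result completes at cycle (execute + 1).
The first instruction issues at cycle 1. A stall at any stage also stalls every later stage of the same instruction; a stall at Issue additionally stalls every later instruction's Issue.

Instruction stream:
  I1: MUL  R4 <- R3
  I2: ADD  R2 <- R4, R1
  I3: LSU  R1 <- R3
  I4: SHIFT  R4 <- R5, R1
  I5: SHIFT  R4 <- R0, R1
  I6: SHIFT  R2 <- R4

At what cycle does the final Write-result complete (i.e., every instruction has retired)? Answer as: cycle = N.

[1] I1 issues→MUL
[2] I1 reads; I2 issues→ADD
[3] I3 issues→LSU
[4] I3 reads
[5] I3 exec-done
[8] I1 exec-done
[9] I1 writes R4
[10] I2 reads; I4 issues→SHIFT
[11] I3 writes R1
[12] I2 exec-done; I4 reads
[13] I2 writes R2; I4 exec-done
[14] I4 writes R4
[15] I5 issues→SHIFT
[16] I5 reads
[17] I5 exec-done
[18] I5 writes R4
[19] I6 issues→SHIFT
[20] I6 reads
[21] I6 exec-done
[22] I6 writes R2

cycle = 22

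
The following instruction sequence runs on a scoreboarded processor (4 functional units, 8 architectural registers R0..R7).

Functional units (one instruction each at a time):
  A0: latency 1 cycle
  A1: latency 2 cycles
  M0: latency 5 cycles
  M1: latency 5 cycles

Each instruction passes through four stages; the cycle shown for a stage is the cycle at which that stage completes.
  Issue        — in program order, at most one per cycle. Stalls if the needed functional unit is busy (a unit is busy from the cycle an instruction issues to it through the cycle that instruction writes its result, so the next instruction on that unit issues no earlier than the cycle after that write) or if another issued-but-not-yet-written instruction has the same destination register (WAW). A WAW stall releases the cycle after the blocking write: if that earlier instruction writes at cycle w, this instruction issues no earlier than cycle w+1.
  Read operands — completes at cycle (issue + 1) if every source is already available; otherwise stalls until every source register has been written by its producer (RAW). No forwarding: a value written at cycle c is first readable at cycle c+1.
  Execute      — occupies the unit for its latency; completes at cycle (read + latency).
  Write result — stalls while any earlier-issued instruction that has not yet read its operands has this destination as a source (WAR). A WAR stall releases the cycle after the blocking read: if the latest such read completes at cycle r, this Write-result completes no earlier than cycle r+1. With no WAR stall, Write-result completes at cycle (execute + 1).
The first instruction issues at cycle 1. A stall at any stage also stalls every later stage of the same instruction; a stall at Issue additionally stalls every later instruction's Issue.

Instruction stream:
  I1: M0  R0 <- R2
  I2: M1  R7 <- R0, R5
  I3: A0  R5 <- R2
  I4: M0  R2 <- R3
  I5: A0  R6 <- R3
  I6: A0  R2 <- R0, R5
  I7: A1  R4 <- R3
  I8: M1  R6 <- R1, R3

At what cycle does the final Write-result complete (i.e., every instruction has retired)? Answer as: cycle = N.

[I1] 1/2/7/8
[I2] 2/9/14/15  (RAW R0: wait I1 write@8)
[I3] 3/4/5/10  (WAR R5: wait I2 read@9)
[I4] 9/10/15/16  (struct: M0 busy until I1 writes@8)
[I5] 11/12/13/14  (struct: A0 busy until I3 writes@10)
[I6] 17/18/19/20  (WAW R2: wait I4 write@16)
[I7] 18/19/21/22
[I8] 19/20/25/26

cycle = 26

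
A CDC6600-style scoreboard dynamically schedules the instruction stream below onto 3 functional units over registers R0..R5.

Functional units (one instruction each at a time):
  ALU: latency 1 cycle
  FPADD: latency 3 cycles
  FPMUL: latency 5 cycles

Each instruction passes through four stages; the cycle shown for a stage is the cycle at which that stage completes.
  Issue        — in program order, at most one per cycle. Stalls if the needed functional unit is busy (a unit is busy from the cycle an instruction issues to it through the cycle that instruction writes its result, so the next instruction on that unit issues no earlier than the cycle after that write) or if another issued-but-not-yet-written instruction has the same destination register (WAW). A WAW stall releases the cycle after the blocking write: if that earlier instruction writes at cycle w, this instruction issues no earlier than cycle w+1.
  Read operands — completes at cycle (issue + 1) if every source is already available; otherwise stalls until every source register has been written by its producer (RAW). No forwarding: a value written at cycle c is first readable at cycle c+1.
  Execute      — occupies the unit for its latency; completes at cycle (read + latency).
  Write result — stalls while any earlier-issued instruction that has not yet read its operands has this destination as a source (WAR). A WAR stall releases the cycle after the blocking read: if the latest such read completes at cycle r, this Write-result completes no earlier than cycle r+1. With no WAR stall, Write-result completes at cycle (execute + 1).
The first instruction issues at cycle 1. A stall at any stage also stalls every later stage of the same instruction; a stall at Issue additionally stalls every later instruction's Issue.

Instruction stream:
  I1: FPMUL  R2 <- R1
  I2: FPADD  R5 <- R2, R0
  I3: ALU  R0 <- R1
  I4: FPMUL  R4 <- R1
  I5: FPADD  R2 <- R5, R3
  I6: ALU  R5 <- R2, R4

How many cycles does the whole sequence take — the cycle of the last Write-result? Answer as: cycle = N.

cycle = 22

t=1  I1 dispatched to FPMUL
t=2  I1 operands ready, I2 dispatched to FPADD
t=3  I3 dispatched to ALU
t=4  I3 operands ready
t=5  I3 complete
t=7  I1 complete
t=8  R2←I1
t=9  I2 operands ready, I4 dispatched to FPMUL
t=10  R0←I3, I4 operands ready
t=12  I2 complete
t=13  R5←I2
t=14  I5 dispatched to FPADD
t=15  I4 complete, I5 operands ready, I6 dispatched to ALU
t=16  R4←I4
t=18  I5 complete
t=19  R2←I5
t=20  I6 operands ready
t=21  I6 complete
t=22  R5←I6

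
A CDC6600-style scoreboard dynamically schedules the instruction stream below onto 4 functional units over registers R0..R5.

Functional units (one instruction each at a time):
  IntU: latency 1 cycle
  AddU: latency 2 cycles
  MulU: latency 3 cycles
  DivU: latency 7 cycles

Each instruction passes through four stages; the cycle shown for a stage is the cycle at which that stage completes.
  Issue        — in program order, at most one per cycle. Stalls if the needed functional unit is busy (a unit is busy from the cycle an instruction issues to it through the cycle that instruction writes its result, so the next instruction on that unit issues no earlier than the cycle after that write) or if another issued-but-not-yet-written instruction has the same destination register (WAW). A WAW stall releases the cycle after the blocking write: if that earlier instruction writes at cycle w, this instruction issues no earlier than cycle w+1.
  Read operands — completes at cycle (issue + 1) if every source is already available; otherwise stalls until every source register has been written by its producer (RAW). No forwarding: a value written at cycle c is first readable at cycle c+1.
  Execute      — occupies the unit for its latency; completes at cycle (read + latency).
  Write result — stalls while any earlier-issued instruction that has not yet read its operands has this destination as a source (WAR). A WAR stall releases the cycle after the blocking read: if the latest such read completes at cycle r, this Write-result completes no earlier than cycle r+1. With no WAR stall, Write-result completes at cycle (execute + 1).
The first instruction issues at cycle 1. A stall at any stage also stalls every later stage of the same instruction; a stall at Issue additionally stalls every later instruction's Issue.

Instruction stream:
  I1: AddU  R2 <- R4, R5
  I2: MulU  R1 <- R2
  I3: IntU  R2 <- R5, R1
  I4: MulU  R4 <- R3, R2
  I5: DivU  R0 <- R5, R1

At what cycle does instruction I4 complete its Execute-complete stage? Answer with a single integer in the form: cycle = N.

[1] I1→AddU
[2] I1 RO, I2→MulU
[4] I1 EX
[5] I1 WR R2
[6] I2 RO, I3→IntU
[9] I2 EX
[10] I2 WR R1
[11] I3 RO, I4→MulU
[12] I3 EX, I5→DivU
[13] I3 WR R2, I5 RO
[14] I4 RO
[17] I4 EX
[18] I4 WR R4
[20] I5 EX
[21] I5 WR R0

cycle = 17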